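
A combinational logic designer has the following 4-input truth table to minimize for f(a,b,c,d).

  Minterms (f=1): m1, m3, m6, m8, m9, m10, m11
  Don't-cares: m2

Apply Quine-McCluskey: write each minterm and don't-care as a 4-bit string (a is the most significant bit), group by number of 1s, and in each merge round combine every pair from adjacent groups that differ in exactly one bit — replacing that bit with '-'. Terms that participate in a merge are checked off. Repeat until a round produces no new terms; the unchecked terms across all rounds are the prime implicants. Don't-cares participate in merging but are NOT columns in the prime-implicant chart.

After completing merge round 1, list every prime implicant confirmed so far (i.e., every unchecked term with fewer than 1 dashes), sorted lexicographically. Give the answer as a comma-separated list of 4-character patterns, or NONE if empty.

[col 0] 0001*, 0010*, 0011*, 0110*, 1000*, 1001*, 1010*, 1011*
[col 1] -001*, -010*, -011*, 0-10, 00-1*, 001-*, 10-0*, 10-1*, 100-*, 101-*
[col 2] -0-1, -01-, 10--
Prime implicants: -0-1, -01-, 0-10, 10--

NONE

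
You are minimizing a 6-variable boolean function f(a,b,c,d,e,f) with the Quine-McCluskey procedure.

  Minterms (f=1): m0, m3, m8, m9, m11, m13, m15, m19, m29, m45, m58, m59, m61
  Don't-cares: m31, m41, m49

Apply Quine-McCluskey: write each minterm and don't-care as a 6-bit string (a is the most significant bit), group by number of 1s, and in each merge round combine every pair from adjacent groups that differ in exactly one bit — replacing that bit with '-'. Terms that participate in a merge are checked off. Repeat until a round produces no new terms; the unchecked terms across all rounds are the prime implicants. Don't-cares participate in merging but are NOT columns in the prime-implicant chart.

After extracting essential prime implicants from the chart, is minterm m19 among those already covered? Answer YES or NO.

size-2^0 implicants → 000000(✓)  000011(✓)  001000(✓)  001001(✓)  001011(✓)  001101(✓)  001111(✓)  010011(✓)  011101(✓)  011111(✓)  101001(✓)  101101(✓)  110001  111010(✓)  111011(✓)  111101(✓)
size-2^1 implicants → -01001(✓)  -01101(✓)  -11101(✓)  0-0011  0-1101(✓)  0-1111(✓)  00-000  00-011  001-01(✓)  001-11(✓)  0010-1(✓)  00100-  0011-1(✓)  0111-1(✓)  1-1101(✓)  101-01(✓)  11101-
size-2^2 implicants → --1101  -01-01  0-11-1  001--1
Unchecked terms (primes): --1101, -01-01, 0-0011, 0-11-1, 00-000, 00-011, 001--1, 00100-, 110001, 11101-
Minterm coverage:
  m0 ⊆ 00-000 [E]
  m3 ⊆ 0-0011,00-011
  m8 ⊆ 00-000,00100-
  m9 ⊆ -01-01,001--1,00100-
  m11 ⊆ 00-011,001--1
  m13 ⊆ --1101,-01-01,0-11-1,001--1
  m15 ⊆ 0-11-1,001--1
  m19 ⊆ 0-0011 [E]
  m29 ⊆ --1101,0-11-1
  m45 ⊆ --1101,-01-01
  m58 ⊆ 11101- [E]
  m59 ⊆ 11101- [E]
  m61 ⊆ --1101 [E]
E = {--1101, 0-0011, 00-000, 11101-}

YES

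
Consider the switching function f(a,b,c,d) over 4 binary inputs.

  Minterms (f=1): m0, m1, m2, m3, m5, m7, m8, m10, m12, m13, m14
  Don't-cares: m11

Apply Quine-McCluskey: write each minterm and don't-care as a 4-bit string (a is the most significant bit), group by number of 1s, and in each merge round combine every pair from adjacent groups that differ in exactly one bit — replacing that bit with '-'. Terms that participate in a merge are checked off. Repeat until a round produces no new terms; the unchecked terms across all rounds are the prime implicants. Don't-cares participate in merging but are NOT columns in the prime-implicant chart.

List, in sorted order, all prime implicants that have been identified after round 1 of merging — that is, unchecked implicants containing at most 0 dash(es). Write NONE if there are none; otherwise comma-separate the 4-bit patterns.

Round 0: 0000✓ 0001✓ 0010✓ 0011✓ 0101✓ 0111✓ 1000✓ 1010✓ 1011✓ 1100✓ 1101✓ 1110✓
Round 1: -000✓ -010✓ -011✓ -101 0-01✓ 0-11✓ 00-0✓ 00-1✓ 000-✓ 001-✓ 01-1✓ 1-00✓ 1-10✓ 10-0✓ 101-✓ 11-0✓ 110-
Round 2: -0-0 -01- 0--1 00-- 1--0
PIs = {-0-0, -01-, -101, 0--1, 00--, 1--0, 110-}

NONE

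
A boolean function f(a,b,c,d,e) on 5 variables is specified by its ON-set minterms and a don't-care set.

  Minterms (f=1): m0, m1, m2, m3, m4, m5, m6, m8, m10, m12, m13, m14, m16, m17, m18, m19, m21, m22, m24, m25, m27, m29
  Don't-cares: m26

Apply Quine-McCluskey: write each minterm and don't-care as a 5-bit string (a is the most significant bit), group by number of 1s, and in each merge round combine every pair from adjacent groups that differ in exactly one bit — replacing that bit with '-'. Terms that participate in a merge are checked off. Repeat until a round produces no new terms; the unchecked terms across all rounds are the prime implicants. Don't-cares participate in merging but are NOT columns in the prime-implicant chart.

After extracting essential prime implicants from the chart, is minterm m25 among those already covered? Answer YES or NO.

size-2^0 implicants → 00000(✓)  00001(✓)  00010(✓)  00011(✓)  00100(✓)  00101(✓)  00110(✓)  01000(✓)  01010(✓)  01100(✓)  01101(✓)  01110(✓)  10000(✓)  10001(✓)  10010(✓)  10011(✓)  10101(✓)  10110(✓)  11000(✓)  11001(✓)  11010(✓)  11011(✓)  11101(✓)
size-2^1 implicants → -0000(✓)  -0001(✓)  -0010(✓)  -0011(✓)  -0101(✓)  -0110(✓)  -1000(✓)  -1010(✓)  -1101(✓)  0-000(✓)  0-010(✓)  0-100(✓)  0-101(✓)  0-110(✓)  00-00(✓)  00-01(✓)  00-10(✓)  000-0(✓)  000-1(✓)  0000-(✓)  0001-(✓)  001-0(✓)  0010-(✓)  01-00(✓)  01-10(✓)  010-0(✓)  011-0(✓)  0110-(✓)  1-000(✓)  1-001(✓)  1-010(✓)  1-011(✓)  1-101(✓)  10-01(✓)  10-10(✓)  100-0(✓)  100-1(✓)  1000-(✓)  1001-(✓)  11-01(✓)  110-0(✓)  110-1(✓)  1100-(✓)  1101-(✓)
size-2^2 implicants → --000(✓)  --010(✓)  --101  -0-01  -0-10  -00-0(✓)  -00-1(✓)  -000-(✓)  -001-(✓)  -10-0(✓)  0--00(✓)  0--10(✓)  0-0-0(✓)  0-1-0(✓)  0-10-  00--0(✓)  00-0-  000--(✓)  01--0(✓)  1--01  1-0-0(✓)  1-0-1(✓)  1-00-(✓)  1-01-(✓)  100--(✓)  110--(✓)
size-2^3 implicants → --0-0  -00--  0---0  1-0--
Unchecked terms (primes): --0-0, --101, -0-01, -0-10, -00--, 0---0, 0-10-, 00-0-, 1--01, 1-0--
Minterm coverage:
  m0 ⊆ --0-0,-00--,0---0,00-0-
  m1 ⊆ -0-01,-00--,00-0-
  m2 ⊆ --0-0,-0-10,-00--,0---0
  m3 ⊆ -00-- [E]
  m4 ⊆ 0---0,0-10-,00-0-
  m5 ⊆ --101,-0-01,0-10-,00-0-
  m6 ⊆ -0-10,0---0
  m8 ⊆ --0-0,0---0
  m10 ⊆ --0-0,0---0
  m12 ⊆ 0---0,0-10-
  m13 ⊆ --101,0-10-
  m14 ⊆ 0---0 [E]
  m16 ⊆ --0-0,-00--,1-0--
  m17 ⊆ -0-01,-00--,1--01,1-0--
  m18 ⊆ --0-0,-0-10,-00--,1-0--
  m19 ⊆ -00--,1-0--
  m21 ⊆ --101,-0-01,1--01
  m22 ⊆ -0-10 [E]
  m24 ⊆ --0-0,1-0--
  m25 ⊆ 1--01,1-0--
  m27 ⊆ 1-0-- [E]
  m29 ⊆ --101,1--01
E = {-0-10, -00--, 0---0, 1-0--}

YES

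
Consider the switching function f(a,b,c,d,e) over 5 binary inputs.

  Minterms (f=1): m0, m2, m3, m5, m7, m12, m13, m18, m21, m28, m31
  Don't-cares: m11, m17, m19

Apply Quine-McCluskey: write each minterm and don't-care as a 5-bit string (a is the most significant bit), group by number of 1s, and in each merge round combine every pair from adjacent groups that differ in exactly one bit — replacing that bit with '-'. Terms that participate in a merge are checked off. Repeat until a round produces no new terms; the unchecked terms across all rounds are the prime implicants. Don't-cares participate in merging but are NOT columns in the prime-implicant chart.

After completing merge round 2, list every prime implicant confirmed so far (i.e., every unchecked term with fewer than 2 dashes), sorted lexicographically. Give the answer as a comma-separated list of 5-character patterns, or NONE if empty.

-0101, -1100, 0-011, 0-101, 00-11, 000-0, 001-1, 0110-, 10-01, 100-1, 11111

[col 0] 00000*, 00010*, 00011*, 00101*, 00111*, 01011*, 01100*, 01101*, 10001*, 10010*, 10011*, 10101*, 11100*, 11111
[col 1] -0010*, -0011*, -0101, -1100, 0-011, 0-101, 00-11, 000-0, 0001-*, 001-1, 0110-, 10-01, 100-1, 1001-*
[col 2] -001-
Prime implicants: -001-, -0101, -1100, 0-011, 0-101, 00-11, 000-0, 001-1, 0110-, 10-01, 100-1, 11111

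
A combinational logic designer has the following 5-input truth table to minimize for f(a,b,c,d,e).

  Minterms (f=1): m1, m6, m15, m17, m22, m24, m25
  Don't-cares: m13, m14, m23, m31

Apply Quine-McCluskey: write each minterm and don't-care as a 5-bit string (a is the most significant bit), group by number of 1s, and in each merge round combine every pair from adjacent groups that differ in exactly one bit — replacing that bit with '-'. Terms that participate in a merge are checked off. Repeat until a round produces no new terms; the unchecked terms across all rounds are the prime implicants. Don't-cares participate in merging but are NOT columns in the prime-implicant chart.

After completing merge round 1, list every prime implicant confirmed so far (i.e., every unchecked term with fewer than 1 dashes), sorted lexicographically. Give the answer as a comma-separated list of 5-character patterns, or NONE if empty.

NONE

[col 0] 00001*, 00110*, 01101*, 01110*, 01111*, 10001*, 10110*, 10111*, 11000*, 11001*, 11111*
[col 1] -0001, -0110, -1111, 0-110, 011-1, 0111-, 1-001, 1-111, 1011-, 1100-
Prime implicants: -0001, -0110, -1111, 0-110, 011-1, 0111-, 1-001, 1-111, 1011-, 1100-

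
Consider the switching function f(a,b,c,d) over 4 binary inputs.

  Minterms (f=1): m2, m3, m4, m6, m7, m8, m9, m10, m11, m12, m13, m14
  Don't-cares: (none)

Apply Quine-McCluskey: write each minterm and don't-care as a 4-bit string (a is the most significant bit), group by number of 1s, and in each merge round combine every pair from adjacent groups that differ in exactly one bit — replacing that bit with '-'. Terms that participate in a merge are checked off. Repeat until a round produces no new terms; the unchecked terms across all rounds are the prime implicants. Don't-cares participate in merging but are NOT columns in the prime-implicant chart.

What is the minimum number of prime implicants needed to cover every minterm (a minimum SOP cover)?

4

Round 0: 0010✓ 0011✓ 0100✓ 0110✓ 0111✓ 1000✓ 1001✓ 1010✓ 1011✓ 1100✓ 1101✓ 1110✓
Round 1: -010✓ -011✓ -100✓ -110✓ 0-10✓ 0-11✓ 001-✓ 01-0✓ 011-✓ 1-00✓ 1-01✓ 1-10✓ 10-0✓ 10-1✓ 100-✓ 101-✓ 11-0✓ 110-✓
Round 2: --10 -01- -1-0 0-1- 1--0 1-0- 10--
PIs = {--10, -01-, -1-0, 0-1-, 1--0, 1-0-, 10--}
Coverage chart:
  m2: --10,-01-,0-1-
  m3: -01-,0-1-
  m4: -1-0 ←essential
  m6: --10,-1-0,0-1-
  m7: 0-1- ←essential
  m8: 1--0,1-0-,10--
  m9: 1-0-,10--
  m10: --10,-01-,1--0,10--
  m11: -01-,10--
  m12: -1-0,1--0,1-0-
  m13: 1-0- ←essential
  m14: --10,-1-0,1--0
Essential: -1-0, 0-1-, 1-0-
Petrick residual → -01-
Min cover (4 terms): b'c + bd' + a'c + ac'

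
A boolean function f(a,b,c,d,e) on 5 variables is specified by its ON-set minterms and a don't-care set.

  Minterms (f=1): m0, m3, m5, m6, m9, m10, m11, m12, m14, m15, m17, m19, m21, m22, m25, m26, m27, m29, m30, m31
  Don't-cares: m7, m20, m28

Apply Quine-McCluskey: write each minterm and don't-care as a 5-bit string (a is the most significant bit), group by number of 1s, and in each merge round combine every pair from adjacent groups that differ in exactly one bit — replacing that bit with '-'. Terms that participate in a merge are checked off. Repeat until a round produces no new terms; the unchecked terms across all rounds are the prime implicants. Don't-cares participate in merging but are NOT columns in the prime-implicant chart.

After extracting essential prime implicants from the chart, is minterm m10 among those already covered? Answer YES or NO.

YES

size-2^0 implicants → 00000  00011(✓)  00101(✓)  00110(✓)  00111(✓)  01001(✓)  01010(✓)  01011(✓)  01100(✓)  01110(✓)  01111(✓)  10001(✓)  10011(✓)  10100(✓)  10101(✓)  10110(✓)  11001(✓)  11010(✓)  11011(✓)  11100(✓)  11101(✓)  11110(✓)  11111(✓)
size-2^1 implicants → -0011(✓)  -0101  -0110(✓)  -1001(✓)  -1010(✓)  -1011(✓)  -1100(✓)  -1110(✓)  -1111(✓)  0-011(✓)  0-110(✓)  0-111(✓)  00-11(✓)  001-1  0011-(✓)  01-10(✓)  01-11(✓)  010-1(✓)  0101-(✓)  011-0(✓)  0111-(✓)  1-001(✓)  1-011(✓)  1-100(✓)  1-101(✓)  1-110(✓)  10-01(✓)  100-1(✓)  101-0(✓)  1010-(✓)  11-01(✓)  11-10(✓)  11-11(✓)  110-1(✓)  1101-(✓)  111-0(✓)  111-1(✓)  1110-(✓)  1111-(✓)
size-2^2 implicants → --011  --110  -1-10(✓)  -1-11(✓)  -10-1  -101-(✓)  -11-0  -111-(✓)  0--11  0-11-  01-1-(✓)  1--01  1-0-1  1-1-0  1-10-  11--1  11-1-(✓)  111--
size-2^3 implicants → -1-1-
Unchecked terms (primes): --011, --110, -0101, -1-1-, -10-1, -11-0, 0--11, 0-11-, 00000, 001-1, 1--01, 1-0-1, 1-1-0, 1-10-, 11--1, 111--
Minterm coverage:
  m0 ⊆ 00000 [E]
  m3 ⊆ --011,0--11
  m5 ⊆ -0101,001-1
  m6 ⊆ --110,0-11-
  m9 ⊆ -10-1 [E]
  m10 ⊆ -1-1- [E]
  m11 ⊆ --011,-1-1-,-10-1,0--11
  m12 ⊆ -11-0 [E]
  m14 ⊆ --110,-1-1-,-11-0,0-11-
  m15 ⊆ -1-1-,0--11,0-11-
  m17 ⊆ 1--01,1-0-1
  m19 ⊆ --011,1-0-1
  m21 ⊆ -0101,1--01,1-10-
  m22 ⊆ --110,1-1-0
  m25 ⊆ -10-1,1--01,1-0-1,11--1
  m26 ⊆ -1-1- [E]
  m27 ⊆ --011,-1-1-,-10-1,1-0-1,11--1
  m29 ⊆ 1--01,1-10-,11--1,111--
  m30 ⊆ --110,-1-1-,-11-0,1-1-0,111--
  m31 ⊆ -1-1-,11--1,111--
E = {-1-1-, -10-1, -11-0, 00000}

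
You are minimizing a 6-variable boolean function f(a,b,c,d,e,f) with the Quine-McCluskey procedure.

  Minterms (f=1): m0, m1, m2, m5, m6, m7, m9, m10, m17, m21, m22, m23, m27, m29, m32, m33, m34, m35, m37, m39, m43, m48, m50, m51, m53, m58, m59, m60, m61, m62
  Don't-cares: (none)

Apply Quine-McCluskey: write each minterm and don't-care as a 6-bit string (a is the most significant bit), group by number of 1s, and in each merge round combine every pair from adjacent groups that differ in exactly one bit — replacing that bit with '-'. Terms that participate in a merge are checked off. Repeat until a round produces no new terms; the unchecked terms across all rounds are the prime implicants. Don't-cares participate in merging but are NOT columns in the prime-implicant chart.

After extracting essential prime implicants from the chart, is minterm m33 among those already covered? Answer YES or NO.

size-2^0 implicants → 000000(✓)  000001(✓)  000010(✓)  000101(✓)  000110(✓)  000111(✓)  001001(✓)  001010(✓)  010001(✓)  010101(✓)  010110(✓)  010111(✓)  011011(✓)  011101(✓)  100000(✓)  100001(✓)  100010(✓)  100011(✓)  100101(✓)  100111(✓)  101011(✓)  110000(✓)  110010(✓)  110011(✓)  110101(✓)  111010(✓)  111011(✓)  111100(✓)  111101(✓)  111110(✓)
size-2^1 implicants → -00000(✓)  -00001(✓)  -00010(✓)  -00101(✓)  -00111(✓)  -10101(✓)  -11011  -11101(✓)  0-0001(✓)  0-0101(✓)  0-0110(✓)  0-0111(✓)  00-001  00-010  000-01(✓)  000-10  0000-0(✓)  00000-(✓)  0001-1(✓)  00011-(✓)  01-101(✓)  010-01(✓)  0101-1(✓)  01011-(✓)  1-0000(✓)  1-0010(✓)  1-0011(✓)  1-0101(✓)  1-1011(✓)  10-011(✓)  100-01(✓)  100-11(✓)  1000-0(✓)  1000-1(✓)  10000-(✓)  10001-(✓)  1001-1(✓)  11-010(✓)  11-011(✓)  11-101(✓)  1100-0(✓)  11001-(✓)  111-10  11101-(✓)  1111-0  11110-
size-2^2 implicants → --0101  -00-01  -000-0  -0000-  -001-1  -1-101  0-0-01  0-01-1  0-011-  1--011  1-00-0  1-001-  100--1  1000--  11-01-
Unchecked terms (primes): --0101, -00-01, -000-0, -0000-, -001-1, -1-101, -11011, 0-0-01, 0-01-1, 0-011-, 00-001, 00-010, 000-10, 1--011, 1-00-0, 1-001-, 100--1, 1000--, 11-01-, 111-10, 1111-0, 11110-
Minterm coverage:
  m0 ⊆ -000-0,-0000-
  m1 ⊆ -00-01,-0000-,0-0-01,00-001
  m2 ⊆ -000-0,00-010,000-10
  m5 ⊆ --0101,-00-01,-001-1,0-0-01,0-01-1
  m6 ⊆ 0-011-,000-10
  m7 ⊆ -001-1,0-01-1,0-011-
  m9 ⊆ 00-001 [E]
  m10 ⊆ 00-010 [E]
  m17 ⊆ 0-0-01 [E]
  m21 ⊆ --0101,-1-101,0-0-01,0-01-1
  m22 ⊆ 0-011- [E]
  m23 ⊆ 0-01-1,0-011-
  m27 ⊆ -11011 [E]
  m29 ⊆ -1-101 [E]
  m32 ⊆ -000-0,-0000-,1-00-0,1000--
  m33 ⊆ -00-01,-0000-,100--1,1000--
  m34 ⊆ -000-0,1-00-0,1-001-,1000--
  m35 ⊆ 1--011,1-001-,100--1,1000--
  m37 ⊆ --0101,-00-01,-001-1,100--1
  m39 ⊆ -001-1,100--1
  m43 ⊆ 1--011 [E]
  m48 ⊆ 1-00-0 [E]
  m50 ⊆ 1-00-0,1-001-,11-01-
  m51 ⊆ 1--011,1-001-,11-01-
  m53 ⊆ --0101,-1-101
  m58 ⊆ 11-01-,111-10
  m59 ⊆ -11011,1--011,11-01-
  m60 ⊆ 1111-0,11110-
  m61 ⊆ -1-101,11110-
  m62 ⊆ 111-10,1111-0
E = {-1-101, -11011, 0-0-01, 0-011-, 00-001, 00-010, 1--011, 1-00-0}

NO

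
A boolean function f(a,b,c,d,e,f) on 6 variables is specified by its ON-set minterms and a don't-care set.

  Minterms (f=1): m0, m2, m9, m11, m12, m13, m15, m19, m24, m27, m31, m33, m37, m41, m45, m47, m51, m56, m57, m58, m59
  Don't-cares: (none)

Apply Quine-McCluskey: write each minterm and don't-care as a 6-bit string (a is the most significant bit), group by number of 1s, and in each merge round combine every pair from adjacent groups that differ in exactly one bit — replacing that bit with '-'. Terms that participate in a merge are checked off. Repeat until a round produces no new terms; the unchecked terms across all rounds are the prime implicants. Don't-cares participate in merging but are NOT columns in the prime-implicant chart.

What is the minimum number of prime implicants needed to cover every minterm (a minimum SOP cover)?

9

Round 0: 000000✓ 000010✓ 001001✓ 001011✓ 001100✓ 001101✓ 001111✓ 010011✓ 011000✓ 011011✓ 011111✓ 100001✓ 100101✓ 101001✓ 101101✓ 101111✓ 110011✓ 111000✓ 111001✓ 111010✓ 111011✓
Round 1: -01001✓ -01101✓ -01111✓ -10011✓ -11000 -11011✓ 0-1011✓ 0-1111✓ 0000-0 001-01✓ 001-11✓ 0010-1✓ 0011-1✓ 00110- 01-011✓ 011-11✓ 1-1001 10-001✓ 10-101✓ 100-01✓ 101-01✓ 1011-1✓ 11-011✓ 1110-0✓ 1110-1✓ 11100-✓ 11101-✓
Round 2: -01-01 -011-1 -1-011 0-1-11 001--1 10--01 1110--
PIs = {-01-01, -011-1, -1-011, -11000, 0-1-11, 0000-0, 001--1, 00110-, 1-1001, 10--01, 1110--}
Coverage chart:
  m0: 0000-0 ←essential
  m2: 0000-0 ←essential
  m9: -01-01,001--1
  m11: 0-1-11,001--1
  m12: 00110- ←essential
  m13: -01-01,-011-1,001--1,00110-
  m15: -011-1,0-1-11,001--1
  m19: -1-011 ←essential
  m24: -11000 ←essential
  m27: -1-011,0-1-11
  m31: 0-1-11 ←essential
  m33: 10--01 ←essential
  m37: 10--01 ←essential
  m41: -01-01,1-1001,10--01
  m45: -01-01,-011-1,10--01
  m47: -011-1 ←essential
  m51: -1-011 ←essential
  m56: -11000,1110--
  m57: 1-1001,1110--
  m58: 1110-- ←essential
  m59: -1-011,1110--
Essential: -011-1, -1-011, -11000, 0-1-11, 0000-0, 00110-, 10--01, 1110--
Petrick residual → -01-01
Min cover (9 terms): b'ce'f + b'cdf + bd'ef + bcd'e'f' + a'cef + a'b'c'd'f' + a'b'cde' + ab'e'f + abcd'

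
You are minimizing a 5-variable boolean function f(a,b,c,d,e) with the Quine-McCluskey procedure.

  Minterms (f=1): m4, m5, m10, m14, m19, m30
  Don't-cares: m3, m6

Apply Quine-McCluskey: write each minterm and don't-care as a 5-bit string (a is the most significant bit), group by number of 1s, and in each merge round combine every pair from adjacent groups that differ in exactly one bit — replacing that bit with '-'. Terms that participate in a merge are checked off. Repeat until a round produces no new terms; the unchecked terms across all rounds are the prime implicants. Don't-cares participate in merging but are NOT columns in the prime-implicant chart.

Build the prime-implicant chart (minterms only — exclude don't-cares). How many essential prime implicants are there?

4

Round 0: 00011✓ 00100✓ 00101✓ 00110✓ 01010✓ 01110✓ 10011✓ 11110✓
Round 1: -0011 -1110 0-110 001-0 0010- 01-10
PIs = {-0011, -1110, 0-110, 001-0, 0010-, 01-10}
Coverage chart:
  m4: 001-0,0010-
  m5: 0010- ←essential
  m10: 01-10 ←essential
  m14: -1110,0-110,01-10
  m19: -0011 ←essential
  m30: -1110 ←essential
Essential: -0011, -1110, 0010-, 01-10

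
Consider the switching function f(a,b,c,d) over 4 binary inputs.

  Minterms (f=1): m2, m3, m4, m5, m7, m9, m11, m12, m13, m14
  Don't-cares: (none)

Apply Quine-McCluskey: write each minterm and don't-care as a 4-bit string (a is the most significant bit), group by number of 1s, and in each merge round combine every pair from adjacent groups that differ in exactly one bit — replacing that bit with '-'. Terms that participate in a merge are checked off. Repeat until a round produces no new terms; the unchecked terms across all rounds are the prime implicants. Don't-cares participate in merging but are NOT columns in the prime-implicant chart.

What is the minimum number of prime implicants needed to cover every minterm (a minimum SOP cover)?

size-2^0 implicants → 0010(✓)  0011(✓)  0100(✓)  0101(✓)  0111(✓)  1001(✓)  1011(✓)  1100(✓)  1101(✓)  1110(✓)
size-2^1 implicants → -011  -100(✓)  -101(✓)  0-11  001-  01-1  010-(✓)  1-01  10-1  11-0  110-(✓)
size-2^2 implicants → -10-
Unchecked terms (primes): -011, -10-, 0-11, 001-, 01-1, 1-01, 10-1, 11-0
Minterm coverage:
  m2 ⊆ 001- [E]
  m3 ⊆ -011,0-11,001-
  m4 ⊆ -10- [E]
  m5 ⊆ -10-,01-1
  m7 ⊆ 0-11,01-1
  m9 ⊆ 1-01,10-1
  m11 ⊆ -011,10-1
  m12 ⊆ -10-,11-0
  m13 ⊆ -10-,1-01
  m14 ⊆ 11-0 [E]
E = {-10-, 001-, 11-0}
Petrick residual → 0-11, 10-1
Cover = bc' + a'cd + a'b'c + ab'd + abd'  |cover|=5

5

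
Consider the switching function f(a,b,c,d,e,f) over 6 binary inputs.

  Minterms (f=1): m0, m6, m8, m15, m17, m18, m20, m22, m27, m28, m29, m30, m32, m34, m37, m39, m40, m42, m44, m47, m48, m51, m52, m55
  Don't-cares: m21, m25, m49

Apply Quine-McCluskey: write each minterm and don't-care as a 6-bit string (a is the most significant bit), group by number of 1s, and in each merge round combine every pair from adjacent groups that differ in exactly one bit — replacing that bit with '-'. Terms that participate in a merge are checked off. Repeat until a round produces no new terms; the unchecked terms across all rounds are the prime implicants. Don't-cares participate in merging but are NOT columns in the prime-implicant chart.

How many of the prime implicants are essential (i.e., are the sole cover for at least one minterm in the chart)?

size-2^0 implicants → 000000(✓)  000110(✓)  001000(✓)  001111(✓)  010001(✓)  010010(✓)  010100(✓)  010101(✓)  010110(✓)  011001(✓)  011011(✓)  011100(✓)  011101(✓)  011110(✓)  100000(✓)  100010(✓)  100101(✓)  100111(✓)  101000(✓)  101010(✓)  101100(✓)  101111(✓)  110000(✓)  110001(✓)  110011(✓)  110100(✓)  110111(✓)
size-2^1 implicants → -00000(✓)  -01000(✓)  -01111  -10001  -10100  0-0110  00-000(✓)  01-001(✓)  01-100(✓)  01-101(✓)  01-110(✓)  010-01(✓)  010-10  0101-0(✓)  01010-(✓)  011-01(✓)  0110-1  0111-0(✓)  01110-(✓)  1-0000  1-0111  10-000(✓)  10-010(✓)  10-111  1000-0(✓)  1001-1  101-00  1010-0(✓)  110-00  110-11  1100-1  11000-
size-2^2 implicants → -0-000  01--01  01-1-0  01-10-  10-0-0
Unchecked terms (primes): -0-000, -01111, -10001, -10100, 0-0110, 01--01, 01-1-0, 01-10-, 010-10, 0110-1, 1-0000, 1-0111, 10-0-0, 10-111, 1001-1, 101-00, 110-00, 110-11, 1100-1, 11000-
Minterm coverage:
  m0 ⊆ -0-000 [E]
  m6 ⊆ 0-0110 [E]
  m8 ⊆ -0-000 [E]
  m15 ⊆ -01111 [E]
  m17 ⊆ -10001,01--01
  m18 ⊆ 010-10 [E]
  m20 ⊆ -10100,01-1-0,01-10-
  m22 ⊆ 0-0110,01-1-0,010-10
  m27 ⊆ 0110-1 [E]
  m28 ⊆ 01-1-0,01-10-
  m29 ⊆ 01--01,01-10-
  m30 ⊆ 01-1-0 [E]
  m32 ⊆ -0-000,1-0000,10-0-0
  m34 ⊆ 10-0-0 [E]
  m37 ⊆ 1001-1 [E]
  m39 ⊆ 1-0111,10-111,1001-1
  m40 ⊆ -0-000,10-0-0,101-00
  m42 ⊆ 10-0-0 [E]
  m44 ⊆ 101-00 [E]
  m47 ⊆ -01111,10-111
  m48 ⊆ 1-0000,110-00,11000-
  m51 ⊆ 110-11,1100-1
  m52 ⊆ -10100,110-00
  m55 ⊆ 1-0111,110-11
E = {-0-000, -01111, 0-0110, 01-1-0, 010-10, 0110-1, 10-0-0, 1001-1, 101-00}

9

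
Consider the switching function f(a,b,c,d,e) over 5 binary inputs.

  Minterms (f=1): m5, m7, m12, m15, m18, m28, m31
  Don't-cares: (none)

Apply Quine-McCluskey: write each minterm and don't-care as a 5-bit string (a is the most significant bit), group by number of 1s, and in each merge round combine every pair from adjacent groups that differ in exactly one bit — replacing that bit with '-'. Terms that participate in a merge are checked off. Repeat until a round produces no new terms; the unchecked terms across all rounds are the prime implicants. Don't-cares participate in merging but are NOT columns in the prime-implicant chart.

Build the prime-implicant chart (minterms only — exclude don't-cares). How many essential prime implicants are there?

size-2^0 implicants → 00101(✓)  00111(✓)  01100(✓)  01111(✓)  10010  11100(✓)  11111(✓)
size-2^1 implicants → -1100  -1111  0-111  001-1
Unchecked terms (primes): -1100, -1111, 0-111, 001-1, 10010
Minterm coverage:
  m5 ⊆ 001-1 [E]
  m7 ⊆ 0-111,001-1
  m12 ⊆ -1100 [E]
  m15 ⊆ -1111,0-111
  m18 ⊆ 10010 [E]
  m28 ⊆ -1100 [E]
  m31 ⊆ -1111 [E]
E = {-1100, -1111, 001-1, 10010}

4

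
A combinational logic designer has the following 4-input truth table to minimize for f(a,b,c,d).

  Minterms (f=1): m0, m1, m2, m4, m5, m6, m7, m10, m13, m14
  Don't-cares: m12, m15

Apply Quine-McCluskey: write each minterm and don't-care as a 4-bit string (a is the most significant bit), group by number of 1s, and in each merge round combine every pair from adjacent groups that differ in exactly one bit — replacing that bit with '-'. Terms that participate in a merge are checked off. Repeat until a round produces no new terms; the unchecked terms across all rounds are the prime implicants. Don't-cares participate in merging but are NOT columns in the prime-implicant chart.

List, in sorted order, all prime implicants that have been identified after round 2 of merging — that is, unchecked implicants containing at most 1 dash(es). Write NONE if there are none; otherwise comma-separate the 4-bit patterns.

NONE

size-2^0 implicants → 0000(✓)  0001(✓)  0010(✓)  0100(✓)  0101(✓)  0110(✓)  0111(✓)  1010(✓)  1100(✓)  1101(✓)  1110(✓)  1111(✓)
size-2^1 implicants → -010(✓)  -100(✓)  -101(✓)  -110(✓)  -111(✓)  0-00(✓)  0-01(✓)  0-10(✓)  00-0(✓)  000-(✓)  01-0(✓)  01-1(✓)  010-(✓)  011-(✓)  1-10(✓)  11-0(✓)  11-1(✓)  110-(✓)  111-(✓)
size-2^2 implicants → --10  -1-0(✓)  -1-1(✓)  -10-(✓)  -11-(✓)  0--0  0-0-  01--(✓)  11--(✓)
size-2^3 implicants → -1--
Unchecked terms (primes): --10, -1--, 0--0, 0-0-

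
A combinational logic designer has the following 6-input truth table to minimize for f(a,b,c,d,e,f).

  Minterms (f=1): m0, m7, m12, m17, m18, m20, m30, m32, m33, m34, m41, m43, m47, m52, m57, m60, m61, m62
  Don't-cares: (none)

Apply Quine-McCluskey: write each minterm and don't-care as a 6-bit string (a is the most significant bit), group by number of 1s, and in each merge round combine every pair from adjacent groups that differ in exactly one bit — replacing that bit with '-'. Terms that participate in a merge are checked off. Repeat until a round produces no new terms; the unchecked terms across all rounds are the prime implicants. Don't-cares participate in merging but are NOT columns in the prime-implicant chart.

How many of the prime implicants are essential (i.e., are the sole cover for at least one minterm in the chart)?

9

size-2^0 implicants → 000000(✓)  000111  001100  010001  010010  010100(✓)  011110(✓)  100000(✓)  100001(✓)  100010(✓)  101001(✓)  101011(✓)  101111(✓)  110100(✓)  111001(✓)  111100(✓)  111101(✓)  111110(✓)
size-2^1 implicants → -00000  -10100  -11110  1-1001  10-001  1000-0  10000-  101-11  1010-1  11-100  111-01  1111-0  11110-
Unchecked terms (primes): -00000, -10100, -11110, 000111, 001100, 010001, 010010, 1-1001, 10-001, 1000-0, 10000-, 101-11, 1010-1, 11-100, 111-01, 1111-0, 11110-
Minterm coverage:
  m0 ⊆ -00000 [E]
  m7 ⊆ 000111 [E]
  m12 ⊆ 001100 [E]
  m17 ⊆ 010001 [E]
  m18 ⊆ 010010 [E]
  m20 ⊆ -10100 [E]
  m30 ⊆ -11110 [E]
  m32 ⊆ -00000,1000-0,10000-
  m33 ⊆ 10-001,10000-
  m34 ⊆ 1000-0 [E]
  m41 ⊆ 1-1001,10-001,1010-1
  m43 ⊆ 101-11,1010-1
  m47 ⊆ 101-11 [E]
  m52 ⊆ -10100,11-100
  m57 ⊆ 1-1001,111-01
  m60 ⊆ 11-100,1111-0,11110-
  m61 ⊆ 111-01,11110-
  m62 ⊆ -11110,1111-0
E = {-00000, -10100, -11110, 000111, 001100, 010001, 010010, 1000-0, 101-11}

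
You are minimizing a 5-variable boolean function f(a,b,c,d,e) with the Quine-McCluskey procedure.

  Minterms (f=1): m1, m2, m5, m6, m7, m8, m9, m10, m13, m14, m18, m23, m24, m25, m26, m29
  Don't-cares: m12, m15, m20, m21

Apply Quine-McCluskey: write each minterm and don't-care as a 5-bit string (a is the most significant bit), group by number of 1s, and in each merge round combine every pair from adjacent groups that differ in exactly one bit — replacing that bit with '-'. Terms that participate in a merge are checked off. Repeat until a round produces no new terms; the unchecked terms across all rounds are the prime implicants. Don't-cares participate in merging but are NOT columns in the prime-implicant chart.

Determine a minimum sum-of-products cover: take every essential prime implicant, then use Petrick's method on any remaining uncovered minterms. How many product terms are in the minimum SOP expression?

6

[col 0] 00001*, 00010*, 00101*, 00110*, 00111*, 01000*, 01001*, 01010*, 01100*, 01101*, 01110*, 01111*, 10010*, 10100*, 10101*, 10111*, 11000*, 11001*, 11010*, 11101*
[col 1] -0010*, -0101*, -0111*, -1000*, -1001*, -1010*, -1101*, 0-001*, 0-010*, 0-101*, 0-110*, 0-111*, 00-01*, 00-10*, 001-1*, 0011-*, 01-00*, 01-01*, 01-10*, 010-0*, 0100-*, 011-0*, 011-1*, 0110-*, 0111-*, 1-010*, 1-101*, 101-1*, 1010-, 11-01*, 110-0*, 1100-*
[col 2] --010, --101, -01-1, -1-01, -10-0, -100-, 0--01, 0--10, 0-1-1, 0-11-, 01--0, 01-0-, 011--
Prime implicants: --010, --101, -01-1, -1-01, -10-0, -100-, 0--01, 0--10, 0-1-1, 0-11-, 01--0, 01-0-, 011--, 1010-
PI chart (minterm → PIs covering it):
  1 | 0--01  (sole → essential)
  2 | --010,0--10
  5 | --101,-01-1,0--01,0-1-1
  6 | 0--10,0-11-
  7 | -01-1,0-1-1,0-11-
  8 | -10-0,-100-,01--0,01-0-
  9 | -1-01,-100-,0--01,01-0-
  10 | --010,-10-0,0--10,01--0
  13 | --101,-1-01,0--01,0-1-1,01-0-,011--
  14 | 0--10,0-11-,01--0,011--
  18 | --010  (sole → essential)
  23 | -01-1  (sole → essential)
  24 | -10-0,-100-
  25 | -1-01,-100-
  26 | --010,-10-0
  29 | --101,-1-01
Essential prime implicants: --010, -01-1, 0--01
Petrick residual → --101, -100-, 0--10
Minimum SOP uses 6 PIs: c'de' + cd'e + b'ce + bc'd' + a'd'e + a'de'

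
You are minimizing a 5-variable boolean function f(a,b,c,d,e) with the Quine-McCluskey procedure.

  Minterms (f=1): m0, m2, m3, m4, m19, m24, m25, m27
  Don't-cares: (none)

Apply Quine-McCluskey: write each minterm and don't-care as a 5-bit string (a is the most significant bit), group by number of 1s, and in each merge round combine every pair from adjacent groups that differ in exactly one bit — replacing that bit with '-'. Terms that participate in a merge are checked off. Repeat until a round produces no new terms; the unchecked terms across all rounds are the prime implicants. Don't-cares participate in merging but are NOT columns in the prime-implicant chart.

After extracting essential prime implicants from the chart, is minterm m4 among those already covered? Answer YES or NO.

[col 0] 00000*, 00010*, 00011*, 00100*, 10011*, 11000*, 11001*, 11011*
[col 1] -0011, 00-00, 000-0, 0001-, 1-011, 110-1, 1100-
Prime implicants: -0011, 00-00, 000-0, 0001-, 1-011, 110-1, 1100-
PI chart (minterm → PIs covering it):
  0 | 00-00,000-0
  2 | 000-0,0001-
  3 | -0011,0001-
  4 | 00-00  (sole → essential)
  19 | -0011,1-011
  24 | 1100-  (sole → essential)
  25 | 110-1,1100-
  27 | 1-011,110-1
Essential prime implicants: 00-00, 1100-

YES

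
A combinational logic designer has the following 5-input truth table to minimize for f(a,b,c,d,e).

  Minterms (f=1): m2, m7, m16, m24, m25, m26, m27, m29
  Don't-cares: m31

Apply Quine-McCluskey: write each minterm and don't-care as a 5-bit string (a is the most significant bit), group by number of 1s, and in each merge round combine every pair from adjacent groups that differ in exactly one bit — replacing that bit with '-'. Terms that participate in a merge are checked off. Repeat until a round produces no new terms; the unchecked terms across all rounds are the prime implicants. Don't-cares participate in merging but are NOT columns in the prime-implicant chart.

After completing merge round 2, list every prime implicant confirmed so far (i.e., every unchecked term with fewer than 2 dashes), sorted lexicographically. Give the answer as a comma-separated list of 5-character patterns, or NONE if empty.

00010, 00111, 1-000

size-2^0 implicants → 00010  00111  10000(✓)  11000(✓)  11001(✓)  11010(✓)  11011(✓)  11101(✓)  11111(✓)
size-2^1 implicants → 1-000  11-01(✓)  11-11(✓)  110-0(✓)  110-1(✓)  1100-(✓)  1101-(✓)  111-1(✓)
size-2^2 implicants → 11--1  110--
Unchecked terms (primes): 00010, 00111, 1-000, 11--1, 110--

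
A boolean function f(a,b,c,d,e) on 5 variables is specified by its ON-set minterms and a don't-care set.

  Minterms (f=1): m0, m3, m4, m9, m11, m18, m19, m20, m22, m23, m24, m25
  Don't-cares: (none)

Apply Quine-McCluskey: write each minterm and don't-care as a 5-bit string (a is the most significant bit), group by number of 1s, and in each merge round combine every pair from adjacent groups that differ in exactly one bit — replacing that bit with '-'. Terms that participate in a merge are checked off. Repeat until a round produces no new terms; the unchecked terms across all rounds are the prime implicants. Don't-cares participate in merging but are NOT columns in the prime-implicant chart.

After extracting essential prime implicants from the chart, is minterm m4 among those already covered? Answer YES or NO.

YES

size-2^0 implicants → 00000(✓)  00011(✓)  00100(✓)  01001(✓)  01011(✓)  10010(✓)  10011(✓)  10100(✓)  10110(✓)  10111(✓)  11000(✓)  11001(✓)
size-2^1 implicants → -0011  -0100  -1001  0-011  00-00  010-1  10-10(✓)  10-11(✓)  1001-(✓)  101-0  1011-(✓)  1100-
size-2^2 implicants → 10-1-
Unchecked terms (primes): -0011, -0100, -1001, 0-011, 00-00, 010-1, 10-1-, 101-0, 1100-
Minterm coverage:
  m0 ⊆ 00-00 [E]
  m3 ⊆ -0011,0-011
  m4 ⊆ -0100,00-00
  m9 ⊆ -1001,010-1
  m11 ⊆ 0-011,010-1
  m18 ⊆ 10-1- [E]
  m19 ⊆ -0011,10-1-
  m20 ⊆ -0100,101-0
  m22 ⊆ 10-1-,101-0
  m23 ⊆ 10-1- [E]
  m24 ⊆ 1100- [E]
  m25 ⊆ -1001,1100-
E = {00-00, 10-1-, 1100-}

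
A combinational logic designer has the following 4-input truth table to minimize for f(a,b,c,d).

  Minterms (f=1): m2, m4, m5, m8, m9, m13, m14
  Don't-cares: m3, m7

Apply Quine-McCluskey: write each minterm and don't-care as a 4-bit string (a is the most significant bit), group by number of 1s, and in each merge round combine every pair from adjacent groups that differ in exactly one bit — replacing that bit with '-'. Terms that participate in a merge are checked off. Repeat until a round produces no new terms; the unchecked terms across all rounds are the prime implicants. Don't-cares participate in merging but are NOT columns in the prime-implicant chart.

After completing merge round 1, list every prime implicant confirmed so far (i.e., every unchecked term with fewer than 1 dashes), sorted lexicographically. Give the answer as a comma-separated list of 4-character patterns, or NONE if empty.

1110

[col 0] 0010*, 0011*, 0100*, 0101*, 0111*, 1000*, 1001*, 1101*, 1110
[col 1] -101, 0-11, 001-, 01-1, 010-, 1-01, 100-
Prime implicants: -101, 0-11, 001-, 01-1, 010-, 1-01, 100-, 1110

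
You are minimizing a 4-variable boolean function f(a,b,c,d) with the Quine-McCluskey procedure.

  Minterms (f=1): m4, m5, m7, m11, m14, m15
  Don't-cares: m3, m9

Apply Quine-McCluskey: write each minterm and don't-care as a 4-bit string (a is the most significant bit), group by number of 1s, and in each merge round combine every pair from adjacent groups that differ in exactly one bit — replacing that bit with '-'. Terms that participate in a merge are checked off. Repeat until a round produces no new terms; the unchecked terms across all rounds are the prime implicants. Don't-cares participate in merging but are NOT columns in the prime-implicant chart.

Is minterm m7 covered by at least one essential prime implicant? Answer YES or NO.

size-2^0 implicants → 0011(✓)  0100(✓)  0101(✓)  0111(✓)  1001(✓)  1011(✓)  1110(✓)  1111(✓)
size-2^1 implicants → -011(✓)  -111(✓)  0-11(✓)  01-1  010-  1-11(✓)  10-1  111-
size-2^2 implicants → --11
Unchecked terms (primes): --11, 01-1, 010-, 10-1, 111-
Minterm coverage:
  m4 ⊆ 010- [E]
  m5 ⊆ 01-1,010-
  m7 ⊆ --11,01-1
  m11 ⊆ --11,10-1
  m14 ⊆ 111- [E]
  m15 ⊆ --11,111-
E = {010-, 111-}

NO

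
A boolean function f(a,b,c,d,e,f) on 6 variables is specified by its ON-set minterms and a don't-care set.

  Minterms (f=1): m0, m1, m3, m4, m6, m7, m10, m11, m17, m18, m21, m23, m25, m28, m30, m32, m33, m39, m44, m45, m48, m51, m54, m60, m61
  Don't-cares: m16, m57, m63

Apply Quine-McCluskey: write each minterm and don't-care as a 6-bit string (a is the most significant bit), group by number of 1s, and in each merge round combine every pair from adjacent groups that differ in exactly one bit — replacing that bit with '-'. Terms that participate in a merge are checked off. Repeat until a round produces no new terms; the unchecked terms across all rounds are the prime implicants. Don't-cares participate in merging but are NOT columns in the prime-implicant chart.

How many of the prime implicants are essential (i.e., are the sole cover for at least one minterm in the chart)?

[col 0] 000000*, 000001*, 000011*, 000100*, 000110*, 000111*, 001010*, 001011*, 010000*, 010001*, 010010*, 010101*, 010111*, 011001*, 011100*, 011110*, 100000*, 100001*, 100111*, 101100*, 101101*, 110000*, 110011, 110110, 111001*, 111100*, 111101*, 111111*
[col 1] -00000*, -00001*, -00111, -10000*, -11001, -11100, 0-0000*, 0-0001*, 0-0111, 00-011, 000-00, 000-11, 0000-1, 00000-*, 0001-0, 00011-, 00101-, 01-001, 010-01, 0100-0, 01000-*, 0101-1, 0111-0, 1-0000*, 1-1100*, 1-1101*, 10000-*, 10110-*, 111-01, 1111-1, 11110-*
[col 2] --0000, -0000-, 0-000-, 1-110-
Prime implicants: --0000, -0000-, -00111, -11001, -11100, 0-000-, 0-0111, 00-011, 000-00, 000-11, 0000-1, 0001-0, 00011-, 00101-, 01-001, 010-01, 0100-0, 0101-1, 0111-0, 1-110-, 110011, 110110, 111-01, 1111-1
PI chart (minterm → PIs covering it):
  0 | --0000,-0000-,0-000-,000-00
  1 | -0000-,0-000-,0000-1
  3 | 00-011,000-11,0000-1
  4 | 000-00,0001-0
  6 | 0001-0,00011-
  7 | -00111,0-0111,000-11,00011-
  10 | 00101-  (sole → essential)
  11 | 00-011,00101-
  17 | 0-000-,01-001,010-01
  18 | 0100-0  (sole → essential)
  21 | 010-01,0101-1
  23 | 0-0111,0101-1
  25 | -11001,01-001
  28 | -11100,0111-0
  30 | 0111-0  (sole → essential)
  32 | --0000,-0000-
  33 | -0000-  (sole → essential)
  39 | -00111  (sole → essential)
  44 | 1-110-  (sole → essential)
  45 | 1-110-  (sole → essential)
  48 | --0000  (sole → essential)
  51 | 110011  (sole → essential)
  54 | 110110  (sole → essential)
  60 | -11100,1-110-
  61 | 1-110-,111-01,1111-1
Essential prime implicants: --0000, -0000-, -00111, 00101-, 0100-0, 0111-0, 1-110-, 110011, 110110

9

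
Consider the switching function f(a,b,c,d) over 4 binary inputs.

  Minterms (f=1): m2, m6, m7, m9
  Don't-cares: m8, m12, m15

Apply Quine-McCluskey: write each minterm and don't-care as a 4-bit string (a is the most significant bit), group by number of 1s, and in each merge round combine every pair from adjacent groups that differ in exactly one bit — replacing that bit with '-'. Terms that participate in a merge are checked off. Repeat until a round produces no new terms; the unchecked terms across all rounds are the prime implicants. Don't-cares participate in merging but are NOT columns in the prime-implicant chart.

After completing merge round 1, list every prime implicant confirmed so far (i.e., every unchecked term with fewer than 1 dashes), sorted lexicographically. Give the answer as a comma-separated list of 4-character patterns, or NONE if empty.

NONE

[col 0] 0010*, 0110*, 0111*, 1000*, 1001*, 1100*, 1111*
[col 1] -111, 0-10, 011-, 1-00, 100-
Prime implicants: -111, 0-10, 011-, 1-00, 100-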